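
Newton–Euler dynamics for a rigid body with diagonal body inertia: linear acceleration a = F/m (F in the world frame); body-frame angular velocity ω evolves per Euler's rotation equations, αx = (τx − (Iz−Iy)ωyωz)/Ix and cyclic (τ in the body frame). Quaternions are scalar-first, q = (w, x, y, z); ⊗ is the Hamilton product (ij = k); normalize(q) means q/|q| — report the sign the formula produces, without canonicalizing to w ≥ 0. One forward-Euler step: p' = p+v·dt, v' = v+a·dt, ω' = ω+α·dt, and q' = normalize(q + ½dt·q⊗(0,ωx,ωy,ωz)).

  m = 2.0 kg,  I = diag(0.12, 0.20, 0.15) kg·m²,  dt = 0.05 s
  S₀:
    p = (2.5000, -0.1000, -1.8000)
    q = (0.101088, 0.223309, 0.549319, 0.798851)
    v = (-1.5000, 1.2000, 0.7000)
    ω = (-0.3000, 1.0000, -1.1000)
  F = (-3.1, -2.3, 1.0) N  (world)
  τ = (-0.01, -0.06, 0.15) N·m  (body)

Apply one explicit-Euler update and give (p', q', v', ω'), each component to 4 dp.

α = I⁻¹(τ − ω×Iω) = (-0.5417, -0.2505, 1.1600)
ω + α·dt = (-0.3271, 0.9875, -1.0420)
Hamilton product q⊗(0,ω) = (0.3964098, -1.4334283, 0.1070726, 0.2769079)
q' = normalize(q + ½dt·q⊗(0,ω)) = (0.1109, 0.1873, 0.5516, 0.8052)
p' = p + v·dt = (2.4250, -0.0400, -1.7650)
v + (F/m)dt = (-1.5775, 1.1425, 0.7250)

p' = (2.4250, -0.0400, -1.7650)
q' = (0.1109, 0.1873, 0.5516, 0.8052)
v' = (-1.5775, 1.1425, 0.7250)
ω' = (-0.3271, 0.9875, -1.0420)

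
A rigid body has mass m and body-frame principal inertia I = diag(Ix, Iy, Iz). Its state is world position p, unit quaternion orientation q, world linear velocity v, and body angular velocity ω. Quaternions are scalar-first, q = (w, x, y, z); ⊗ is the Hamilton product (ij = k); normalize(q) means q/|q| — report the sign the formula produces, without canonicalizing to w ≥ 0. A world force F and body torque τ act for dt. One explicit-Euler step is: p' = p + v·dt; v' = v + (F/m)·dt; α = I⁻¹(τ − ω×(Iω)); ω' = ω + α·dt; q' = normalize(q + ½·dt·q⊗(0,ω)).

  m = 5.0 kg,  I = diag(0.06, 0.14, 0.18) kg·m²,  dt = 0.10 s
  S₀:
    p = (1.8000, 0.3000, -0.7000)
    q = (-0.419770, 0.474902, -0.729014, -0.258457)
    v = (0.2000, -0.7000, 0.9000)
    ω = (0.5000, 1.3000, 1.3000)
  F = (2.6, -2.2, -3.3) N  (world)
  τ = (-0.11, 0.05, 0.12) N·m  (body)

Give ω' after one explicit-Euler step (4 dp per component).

ω' = (0.2040, 1.3914, 1.3378)

gyro term ω×Iω = (0.0676, -0.0780, 0.0520)
(τ − ω×Iω)/I = (-2.9600, 0.9143, 0.3778)
ω + α·dt = (0.2040, 1.3914, 1.3378)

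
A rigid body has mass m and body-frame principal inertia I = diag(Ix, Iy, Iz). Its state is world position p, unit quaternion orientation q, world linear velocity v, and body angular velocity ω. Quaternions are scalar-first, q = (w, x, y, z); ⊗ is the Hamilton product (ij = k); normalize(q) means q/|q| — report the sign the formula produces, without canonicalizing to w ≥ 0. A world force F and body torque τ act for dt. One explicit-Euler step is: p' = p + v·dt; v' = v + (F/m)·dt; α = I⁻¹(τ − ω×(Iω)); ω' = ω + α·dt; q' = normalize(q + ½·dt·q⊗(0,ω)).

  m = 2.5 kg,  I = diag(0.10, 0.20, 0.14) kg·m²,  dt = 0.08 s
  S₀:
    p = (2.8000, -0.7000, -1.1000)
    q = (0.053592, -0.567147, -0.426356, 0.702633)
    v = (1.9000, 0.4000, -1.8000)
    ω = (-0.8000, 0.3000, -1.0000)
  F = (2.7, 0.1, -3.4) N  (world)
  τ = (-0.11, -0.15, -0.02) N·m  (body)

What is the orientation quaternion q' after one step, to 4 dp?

2q̇ = q⊗(0,ω) = (0.3768222, 0.1726925, -1.1131758, -0.5648209)
updated quaternion q' = (0.0686, -0.5595, -0.4702, 0.6791)

q' = (0.0686, -0.5595, -0.4702, 0.6791)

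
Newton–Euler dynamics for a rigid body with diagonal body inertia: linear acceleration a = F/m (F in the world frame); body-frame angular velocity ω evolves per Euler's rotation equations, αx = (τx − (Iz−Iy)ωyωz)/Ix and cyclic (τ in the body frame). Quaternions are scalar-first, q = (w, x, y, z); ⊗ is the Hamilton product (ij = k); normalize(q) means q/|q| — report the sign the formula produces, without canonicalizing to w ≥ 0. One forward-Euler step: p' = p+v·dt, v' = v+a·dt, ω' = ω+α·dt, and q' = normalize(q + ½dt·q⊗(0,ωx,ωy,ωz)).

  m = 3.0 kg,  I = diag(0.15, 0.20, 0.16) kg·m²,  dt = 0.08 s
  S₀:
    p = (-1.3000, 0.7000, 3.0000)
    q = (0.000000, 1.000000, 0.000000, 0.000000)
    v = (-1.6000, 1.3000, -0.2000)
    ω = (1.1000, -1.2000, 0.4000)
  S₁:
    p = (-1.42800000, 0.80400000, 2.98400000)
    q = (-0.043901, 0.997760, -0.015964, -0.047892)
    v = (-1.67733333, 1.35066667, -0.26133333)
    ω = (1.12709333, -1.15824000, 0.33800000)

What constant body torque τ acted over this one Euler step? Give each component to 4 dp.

τ = (0.0700, 0.1000, -0.1900)

Δω = ω₁−ω₀ = (0.02709333, 0.04176000, -0.06200000)
applied torque τ = (0.0700, 0.1000, -0.1900)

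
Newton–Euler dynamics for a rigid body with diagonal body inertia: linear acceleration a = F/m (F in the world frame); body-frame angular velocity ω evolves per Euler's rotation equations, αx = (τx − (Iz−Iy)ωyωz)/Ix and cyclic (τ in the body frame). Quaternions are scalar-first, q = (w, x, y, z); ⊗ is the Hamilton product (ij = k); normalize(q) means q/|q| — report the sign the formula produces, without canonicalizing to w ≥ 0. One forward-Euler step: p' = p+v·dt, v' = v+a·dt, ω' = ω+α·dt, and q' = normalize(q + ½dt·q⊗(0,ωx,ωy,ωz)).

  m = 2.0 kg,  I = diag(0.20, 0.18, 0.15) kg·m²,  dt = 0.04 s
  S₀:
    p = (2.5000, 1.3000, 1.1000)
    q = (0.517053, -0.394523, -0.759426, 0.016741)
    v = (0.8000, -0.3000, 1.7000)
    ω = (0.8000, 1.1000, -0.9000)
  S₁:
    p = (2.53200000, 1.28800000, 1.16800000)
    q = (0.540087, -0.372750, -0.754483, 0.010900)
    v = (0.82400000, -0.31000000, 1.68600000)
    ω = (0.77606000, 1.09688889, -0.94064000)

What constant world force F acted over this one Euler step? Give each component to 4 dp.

v₁ − v₀ = (0.02400000, -0.01000000, -0.01400000)
applied force F = (1.2000, -0.5000, -0.7000)

F = (1.2000, -0.5000, -0.7000)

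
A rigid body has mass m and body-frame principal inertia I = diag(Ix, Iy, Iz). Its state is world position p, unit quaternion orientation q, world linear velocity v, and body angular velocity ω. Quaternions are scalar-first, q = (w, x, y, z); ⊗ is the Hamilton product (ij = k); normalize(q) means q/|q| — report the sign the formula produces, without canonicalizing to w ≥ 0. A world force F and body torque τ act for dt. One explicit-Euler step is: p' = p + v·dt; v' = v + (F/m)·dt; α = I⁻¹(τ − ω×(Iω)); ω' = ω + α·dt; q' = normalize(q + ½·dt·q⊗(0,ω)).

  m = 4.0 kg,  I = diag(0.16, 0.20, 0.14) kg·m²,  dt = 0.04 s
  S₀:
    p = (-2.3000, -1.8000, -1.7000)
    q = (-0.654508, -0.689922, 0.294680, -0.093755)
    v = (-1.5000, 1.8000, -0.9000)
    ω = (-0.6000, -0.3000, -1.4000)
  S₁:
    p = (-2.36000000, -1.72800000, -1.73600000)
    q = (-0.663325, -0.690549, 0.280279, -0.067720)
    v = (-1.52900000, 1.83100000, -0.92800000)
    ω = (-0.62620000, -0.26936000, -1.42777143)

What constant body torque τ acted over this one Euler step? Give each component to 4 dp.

τ = (-0.1300, 0.1700, -0.0900)

Δω = ω₁−ω₀ = (-0.02620000, 0.03064000, -0.02777143)
applied torque τ = (-0.1300, 0.1700, -0.0900)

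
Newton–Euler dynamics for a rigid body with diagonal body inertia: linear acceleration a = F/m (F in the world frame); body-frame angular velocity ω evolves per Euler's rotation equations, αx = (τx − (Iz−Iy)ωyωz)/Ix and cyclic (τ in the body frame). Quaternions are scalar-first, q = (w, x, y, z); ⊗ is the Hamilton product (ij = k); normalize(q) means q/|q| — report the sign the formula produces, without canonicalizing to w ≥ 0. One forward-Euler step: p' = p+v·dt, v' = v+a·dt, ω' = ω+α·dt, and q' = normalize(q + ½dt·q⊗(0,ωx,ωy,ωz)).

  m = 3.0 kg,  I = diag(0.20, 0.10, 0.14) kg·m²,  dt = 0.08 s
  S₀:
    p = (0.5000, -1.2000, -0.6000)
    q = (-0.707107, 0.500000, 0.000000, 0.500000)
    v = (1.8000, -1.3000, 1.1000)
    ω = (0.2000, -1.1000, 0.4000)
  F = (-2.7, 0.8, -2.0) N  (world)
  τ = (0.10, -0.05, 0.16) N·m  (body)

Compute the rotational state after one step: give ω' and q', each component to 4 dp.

ω' = (0.2470, -1.1438, 0.4789)
q' = (-0.7183, 0.5158, 0.0271, 0.4662)

precession coupling ω×(Iω) = (-0.0176, 0.0048, 0.0220)
α = I⁻¹(τ − ω×Iω) = (0.5880, -0.5480, 0.9857)
new body rate ω' = (0.2470, -1.1438, 0.4789)
2q̇ = q⊗(0,ω) = (-0.3000000, 0.4085786, 0.6778177, -0.8328428)
q + ½dt·q⊗(0,ω), renormalized = (-0.7183, 0.5158, 0.0271, 0.4662)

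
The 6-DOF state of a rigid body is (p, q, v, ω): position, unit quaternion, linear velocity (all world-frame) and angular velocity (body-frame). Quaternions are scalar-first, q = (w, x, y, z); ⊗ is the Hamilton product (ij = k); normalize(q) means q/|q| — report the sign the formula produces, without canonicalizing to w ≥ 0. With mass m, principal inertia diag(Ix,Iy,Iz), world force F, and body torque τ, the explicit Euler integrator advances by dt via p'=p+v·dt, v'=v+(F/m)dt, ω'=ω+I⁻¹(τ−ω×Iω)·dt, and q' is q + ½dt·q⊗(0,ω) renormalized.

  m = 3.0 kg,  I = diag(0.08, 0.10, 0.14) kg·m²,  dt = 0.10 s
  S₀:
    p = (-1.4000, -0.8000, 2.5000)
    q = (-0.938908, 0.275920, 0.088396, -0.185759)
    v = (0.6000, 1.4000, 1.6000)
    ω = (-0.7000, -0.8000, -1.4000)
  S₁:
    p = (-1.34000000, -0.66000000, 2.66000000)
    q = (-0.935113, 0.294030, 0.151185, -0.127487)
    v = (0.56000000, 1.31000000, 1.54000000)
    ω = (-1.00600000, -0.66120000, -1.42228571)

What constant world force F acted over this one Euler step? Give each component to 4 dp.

velocity change Δv = (-0.04000000, -0.09000000, -0.06000000)
applied force F = (-1.2000, -2.7000, -1.8000)

F = (-1.2000, -2.7000, -1.8000)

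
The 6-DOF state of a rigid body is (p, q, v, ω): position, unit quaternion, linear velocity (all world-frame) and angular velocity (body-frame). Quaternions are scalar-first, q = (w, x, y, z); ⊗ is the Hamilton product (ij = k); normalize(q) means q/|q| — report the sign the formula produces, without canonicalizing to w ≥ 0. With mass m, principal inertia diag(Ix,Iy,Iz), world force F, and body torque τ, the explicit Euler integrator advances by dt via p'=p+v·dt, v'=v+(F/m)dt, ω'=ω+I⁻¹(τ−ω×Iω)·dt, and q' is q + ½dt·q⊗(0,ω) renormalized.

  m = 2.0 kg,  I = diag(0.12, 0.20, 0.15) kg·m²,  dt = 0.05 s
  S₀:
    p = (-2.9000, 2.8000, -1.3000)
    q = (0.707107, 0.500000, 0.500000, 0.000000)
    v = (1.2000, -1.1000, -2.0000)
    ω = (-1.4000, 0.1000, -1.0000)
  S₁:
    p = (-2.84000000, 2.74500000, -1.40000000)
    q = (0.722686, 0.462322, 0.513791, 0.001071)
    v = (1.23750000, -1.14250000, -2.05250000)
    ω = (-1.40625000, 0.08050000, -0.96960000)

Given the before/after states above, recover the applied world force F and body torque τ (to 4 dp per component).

F = (1.5000, -1.7000, -2.1000)
τ = (-0.0100, -0.1200, 0.0800)

velocity change Δv = (0.03750000, -0.04250000, -0.05250000)
applied force F = (1.5000, -1.7000, -2.1000)
Δω = ω₁−ω₀ = (-0.00625000, -0.01950000, 0.03040000)
applied torque τ = (-0.0100, -0.1200, 0.0800)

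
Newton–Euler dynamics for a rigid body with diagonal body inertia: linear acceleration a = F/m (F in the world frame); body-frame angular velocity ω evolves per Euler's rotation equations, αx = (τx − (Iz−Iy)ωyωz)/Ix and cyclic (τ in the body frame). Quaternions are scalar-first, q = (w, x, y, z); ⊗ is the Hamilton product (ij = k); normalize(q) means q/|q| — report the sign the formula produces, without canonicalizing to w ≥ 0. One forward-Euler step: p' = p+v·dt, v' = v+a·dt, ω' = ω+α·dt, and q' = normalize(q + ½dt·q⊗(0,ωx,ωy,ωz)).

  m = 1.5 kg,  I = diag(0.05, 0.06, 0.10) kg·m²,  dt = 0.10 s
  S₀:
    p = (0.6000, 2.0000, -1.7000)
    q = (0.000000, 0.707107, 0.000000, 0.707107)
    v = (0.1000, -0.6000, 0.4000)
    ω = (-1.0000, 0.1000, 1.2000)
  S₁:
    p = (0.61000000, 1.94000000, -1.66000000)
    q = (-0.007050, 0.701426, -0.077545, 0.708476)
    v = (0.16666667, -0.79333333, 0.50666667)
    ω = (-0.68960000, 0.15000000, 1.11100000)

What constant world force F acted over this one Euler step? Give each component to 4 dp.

F = (1.0000, -2.9000, 1.6000)

Δv = v₁−v₀ = (0.06666667, -0.19333333, 0.10666667)
m·(v₁−v₀)/dt = (1.0000, -2.9000, 1.6000)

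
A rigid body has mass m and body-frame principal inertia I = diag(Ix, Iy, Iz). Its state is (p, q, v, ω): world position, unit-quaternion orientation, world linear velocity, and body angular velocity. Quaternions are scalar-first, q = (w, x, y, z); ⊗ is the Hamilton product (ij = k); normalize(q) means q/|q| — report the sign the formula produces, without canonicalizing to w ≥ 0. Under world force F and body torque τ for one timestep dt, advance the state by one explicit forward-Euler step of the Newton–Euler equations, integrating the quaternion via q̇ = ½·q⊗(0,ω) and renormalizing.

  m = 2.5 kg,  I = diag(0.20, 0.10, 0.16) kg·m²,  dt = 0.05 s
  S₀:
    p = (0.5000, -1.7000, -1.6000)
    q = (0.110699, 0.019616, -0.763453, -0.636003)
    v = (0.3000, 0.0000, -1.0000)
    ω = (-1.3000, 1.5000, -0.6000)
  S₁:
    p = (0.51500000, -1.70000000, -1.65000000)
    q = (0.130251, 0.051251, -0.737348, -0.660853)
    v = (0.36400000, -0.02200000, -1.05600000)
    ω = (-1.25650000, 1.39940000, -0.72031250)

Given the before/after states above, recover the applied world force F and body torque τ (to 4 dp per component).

F = (3.2000, -1.1000, -2.8000)
τ = (0.1200, -0.1700, -0.1900)

ω₁ − ω₀ = (0.04350000, -0.10060000, -0.12031250)
ω₀×(Iω₀) = (-0.0540, 0.0312, 0.1950)
τ = I·(Δω/dt) + ω₀×(Iω₀) = (0.1200, -0.1700, -0.1900)
v₁ − v₀ = (0.06400000, -0.02200000, -0.05600000)
m·(v₁−v₀)/dt = (3.2000, -1.1000, -2.8000)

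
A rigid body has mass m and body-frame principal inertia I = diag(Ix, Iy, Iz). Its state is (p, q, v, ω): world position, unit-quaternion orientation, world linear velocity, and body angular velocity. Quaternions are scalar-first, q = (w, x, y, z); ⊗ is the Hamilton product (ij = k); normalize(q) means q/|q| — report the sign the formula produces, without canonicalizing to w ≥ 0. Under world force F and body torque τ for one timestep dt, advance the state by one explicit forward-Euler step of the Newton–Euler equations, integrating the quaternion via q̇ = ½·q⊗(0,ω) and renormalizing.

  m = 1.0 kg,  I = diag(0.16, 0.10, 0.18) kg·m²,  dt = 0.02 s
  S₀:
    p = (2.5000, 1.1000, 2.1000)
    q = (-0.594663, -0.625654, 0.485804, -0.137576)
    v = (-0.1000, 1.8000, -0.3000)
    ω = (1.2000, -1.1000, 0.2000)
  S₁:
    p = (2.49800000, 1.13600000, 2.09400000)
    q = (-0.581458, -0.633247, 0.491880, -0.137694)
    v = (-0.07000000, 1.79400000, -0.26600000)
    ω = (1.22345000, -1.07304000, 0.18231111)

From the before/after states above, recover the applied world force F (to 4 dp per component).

v₁ − v₀ = (0.03000000, -0.00600000, 0.03400000)
applied force F = (1.5000, -0.3000, 1.7000)

F = (1.5000, -0.3000, 1.7000)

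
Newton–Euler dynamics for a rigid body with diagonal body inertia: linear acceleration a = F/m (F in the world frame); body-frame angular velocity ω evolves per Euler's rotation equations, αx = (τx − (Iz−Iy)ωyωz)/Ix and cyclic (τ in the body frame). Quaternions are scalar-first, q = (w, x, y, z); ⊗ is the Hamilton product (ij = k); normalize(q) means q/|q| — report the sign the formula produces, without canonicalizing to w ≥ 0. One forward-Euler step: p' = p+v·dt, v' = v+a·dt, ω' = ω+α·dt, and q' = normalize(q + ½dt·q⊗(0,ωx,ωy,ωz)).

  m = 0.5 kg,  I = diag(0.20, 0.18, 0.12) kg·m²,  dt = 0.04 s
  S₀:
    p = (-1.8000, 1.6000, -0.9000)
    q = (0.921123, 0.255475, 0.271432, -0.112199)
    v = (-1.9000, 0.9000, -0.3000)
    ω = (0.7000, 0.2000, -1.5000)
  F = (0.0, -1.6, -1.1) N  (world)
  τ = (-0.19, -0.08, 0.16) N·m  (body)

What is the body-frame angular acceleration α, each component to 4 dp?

α = (-1.0400, 0.0222, 1.3567)

ω×(Iω) gyroscopic = (0.0180, -0.0840, -0.0028)
angular accel α = (-1.0400, 0.0222, 1.3567)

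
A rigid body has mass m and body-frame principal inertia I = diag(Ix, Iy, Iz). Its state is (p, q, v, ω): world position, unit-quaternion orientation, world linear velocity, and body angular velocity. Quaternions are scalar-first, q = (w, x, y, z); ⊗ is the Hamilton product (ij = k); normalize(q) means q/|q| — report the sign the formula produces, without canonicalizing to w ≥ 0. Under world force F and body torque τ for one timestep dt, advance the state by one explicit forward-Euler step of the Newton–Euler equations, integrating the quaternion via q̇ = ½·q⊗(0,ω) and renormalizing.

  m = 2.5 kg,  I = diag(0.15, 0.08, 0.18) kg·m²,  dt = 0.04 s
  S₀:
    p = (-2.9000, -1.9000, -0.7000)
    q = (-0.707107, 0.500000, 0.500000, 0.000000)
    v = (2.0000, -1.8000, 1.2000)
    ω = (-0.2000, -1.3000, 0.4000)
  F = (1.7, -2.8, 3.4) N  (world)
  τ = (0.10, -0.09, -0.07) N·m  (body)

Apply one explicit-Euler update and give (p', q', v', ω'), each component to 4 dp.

p' = (-2.8200, -1.9720, -0.6520)
q' = (-0.6918, 0.5066, 0.5142, -0.0167)
v' = (2.0272, -1.8448, 1.2544)
ω' = (-0.1595, -1.3462, 0.3885)

new position p' = (-2.8200, -1.9720, -0.6520)
new velocity v' = (2.0272, -1.8448, 1.2544)
angular accel α = (1.0133, -1.1550, -0.2878)
ω + α·dt = (-0.1595, -1.3462, 0.3885)
Hamilton product q⊗(0,ω) = (0.7500000, 0.3414214, 0.7192391, -0.8328428)
q' = normalize(q + ½dt·q⊗(0,ω)) = (-0.6918, 0.5066, 0.5142, -0.0167)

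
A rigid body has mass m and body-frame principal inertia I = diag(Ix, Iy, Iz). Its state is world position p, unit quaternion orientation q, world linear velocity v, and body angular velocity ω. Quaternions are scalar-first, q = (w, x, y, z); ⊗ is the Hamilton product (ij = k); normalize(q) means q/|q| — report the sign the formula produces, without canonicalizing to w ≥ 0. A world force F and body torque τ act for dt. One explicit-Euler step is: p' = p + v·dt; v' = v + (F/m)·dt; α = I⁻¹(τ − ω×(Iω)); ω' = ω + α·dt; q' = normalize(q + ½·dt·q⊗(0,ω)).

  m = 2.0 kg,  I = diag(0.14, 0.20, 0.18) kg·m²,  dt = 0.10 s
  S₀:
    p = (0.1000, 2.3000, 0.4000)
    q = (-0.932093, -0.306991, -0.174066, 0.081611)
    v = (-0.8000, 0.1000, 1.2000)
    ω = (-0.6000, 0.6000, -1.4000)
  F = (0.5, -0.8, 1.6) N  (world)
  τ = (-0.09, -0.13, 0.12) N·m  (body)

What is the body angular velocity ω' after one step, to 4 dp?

ω×(Iω) gyroscopic = (0.0168, -0.0336, -0.0216)
(τ − ω×Iω)/I = (-0.7629, -0.4820, 0.7867)
new body rate ω' = (-0.6763, 0.5518, -1.3213)

ω' = (-0.6763, 0.5518, -1.3213)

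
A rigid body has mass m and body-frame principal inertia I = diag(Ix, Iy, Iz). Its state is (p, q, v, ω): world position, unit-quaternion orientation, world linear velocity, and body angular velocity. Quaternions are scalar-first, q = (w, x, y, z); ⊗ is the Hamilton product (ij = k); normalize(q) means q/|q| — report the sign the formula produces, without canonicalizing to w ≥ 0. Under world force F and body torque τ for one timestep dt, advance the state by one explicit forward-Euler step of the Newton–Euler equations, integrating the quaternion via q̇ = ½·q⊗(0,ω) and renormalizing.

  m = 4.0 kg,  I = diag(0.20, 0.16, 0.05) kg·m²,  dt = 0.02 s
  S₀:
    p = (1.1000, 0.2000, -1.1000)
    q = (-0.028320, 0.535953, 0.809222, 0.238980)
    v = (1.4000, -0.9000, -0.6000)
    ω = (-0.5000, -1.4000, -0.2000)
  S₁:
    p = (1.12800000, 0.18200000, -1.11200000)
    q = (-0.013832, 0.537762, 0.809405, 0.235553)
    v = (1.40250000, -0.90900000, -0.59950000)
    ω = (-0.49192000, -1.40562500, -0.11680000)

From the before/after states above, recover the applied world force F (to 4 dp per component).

F = (0.5000, -1.8000, 0.1000)

v₁ − v₀ = (0.00250000, -0.00900000, 0.00050000)
m·(v₁−v₀)/dt = (0.5000, -1.8000, 0.1000)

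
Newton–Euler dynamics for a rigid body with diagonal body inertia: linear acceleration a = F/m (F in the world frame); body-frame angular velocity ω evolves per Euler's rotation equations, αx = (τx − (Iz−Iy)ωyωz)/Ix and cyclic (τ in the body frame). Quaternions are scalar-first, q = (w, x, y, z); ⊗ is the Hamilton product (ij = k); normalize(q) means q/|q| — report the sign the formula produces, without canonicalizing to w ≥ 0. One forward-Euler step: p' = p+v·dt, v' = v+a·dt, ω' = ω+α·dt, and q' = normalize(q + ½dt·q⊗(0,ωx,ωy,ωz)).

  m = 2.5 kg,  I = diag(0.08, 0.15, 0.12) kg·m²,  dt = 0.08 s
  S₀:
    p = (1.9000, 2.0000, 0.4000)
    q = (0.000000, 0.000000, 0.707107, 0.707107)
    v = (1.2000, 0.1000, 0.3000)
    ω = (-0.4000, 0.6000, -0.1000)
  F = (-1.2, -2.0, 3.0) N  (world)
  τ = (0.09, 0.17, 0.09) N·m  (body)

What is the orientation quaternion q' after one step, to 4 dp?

2q̇ = q⊗(0,ω) = (-0.3535535, -0.4949749, -0.2828428, 0.2828428)
q' = normalize(q + ½dt·q⊗(0,ω)) = (-0.0141, -0.0198, 0.6955, 0.7181)

q' = (-0.0141, -0.0198, 0.6955, 0.7181)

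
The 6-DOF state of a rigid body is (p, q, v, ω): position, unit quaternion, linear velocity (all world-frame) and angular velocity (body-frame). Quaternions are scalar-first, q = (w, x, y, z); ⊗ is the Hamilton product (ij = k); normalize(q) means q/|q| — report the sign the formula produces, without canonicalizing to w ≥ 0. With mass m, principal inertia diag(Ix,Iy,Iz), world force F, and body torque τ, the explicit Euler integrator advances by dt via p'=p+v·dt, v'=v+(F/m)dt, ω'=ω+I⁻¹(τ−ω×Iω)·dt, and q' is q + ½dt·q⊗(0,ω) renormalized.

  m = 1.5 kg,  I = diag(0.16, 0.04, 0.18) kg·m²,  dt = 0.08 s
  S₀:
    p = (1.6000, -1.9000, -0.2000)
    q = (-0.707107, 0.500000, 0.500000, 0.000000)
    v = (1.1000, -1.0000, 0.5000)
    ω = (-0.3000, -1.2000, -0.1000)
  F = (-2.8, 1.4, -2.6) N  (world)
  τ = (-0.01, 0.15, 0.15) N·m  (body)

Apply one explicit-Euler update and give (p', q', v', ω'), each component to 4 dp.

p' = (1.6880, -1.9800, -0.1600)
q' = (-0.6763, 0.5059, 0.5353, -0.0152)
v' = (0.9507, -0.9253, 0.3613)
ω' = (-0.3134, -0.8988, -0.0141)

(τ − ω×Iω)/I = (-0.1675, 3.7650, 1.0733)
ω' = ω + α·dt = (-0.3134, -0.8988, -0.0141)
2q̇ = q⊗(0,ω) = (0.7500000, 0.1621321, 0.8985284, -0.3792893)
q' = normalize(q + ½dt·q⊗(0,ω)) = (-0.6763, 0.5059, 0.5353, -0.0152)
p + v·dt = (1.6880, -1.9800, -0.1600)
new velocity v' = (0.9507, -0.9253, 0.3613)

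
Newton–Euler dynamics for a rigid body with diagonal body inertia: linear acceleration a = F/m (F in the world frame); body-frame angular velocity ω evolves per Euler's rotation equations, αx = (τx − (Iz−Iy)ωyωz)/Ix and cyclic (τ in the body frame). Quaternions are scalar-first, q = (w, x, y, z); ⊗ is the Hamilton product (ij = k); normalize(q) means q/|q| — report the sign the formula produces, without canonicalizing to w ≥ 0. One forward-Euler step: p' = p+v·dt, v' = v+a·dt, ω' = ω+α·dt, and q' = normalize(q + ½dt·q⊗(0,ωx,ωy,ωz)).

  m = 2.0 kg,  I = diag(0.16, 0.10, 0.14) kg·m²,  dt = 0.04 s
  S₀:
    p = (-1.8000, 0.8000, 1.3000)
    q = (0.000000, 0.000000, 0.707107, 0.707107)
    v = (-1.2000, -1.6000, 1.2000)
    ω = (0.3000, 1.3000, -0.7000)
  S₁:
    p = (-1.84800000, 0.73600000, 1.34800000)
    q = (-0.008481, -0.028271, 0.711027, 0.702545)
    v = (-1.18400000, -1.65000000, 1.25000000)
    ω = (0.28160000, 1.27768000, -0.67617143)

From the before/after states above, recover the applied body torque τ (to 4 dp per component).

ω₁ − ω₀ = (-0.01840000, -0.02232000, 0.02382857)
I·α + gyro = (-0.1100, -0.0600, 0.0600)

τ = (-0.1100, -0.0600, 0.0600)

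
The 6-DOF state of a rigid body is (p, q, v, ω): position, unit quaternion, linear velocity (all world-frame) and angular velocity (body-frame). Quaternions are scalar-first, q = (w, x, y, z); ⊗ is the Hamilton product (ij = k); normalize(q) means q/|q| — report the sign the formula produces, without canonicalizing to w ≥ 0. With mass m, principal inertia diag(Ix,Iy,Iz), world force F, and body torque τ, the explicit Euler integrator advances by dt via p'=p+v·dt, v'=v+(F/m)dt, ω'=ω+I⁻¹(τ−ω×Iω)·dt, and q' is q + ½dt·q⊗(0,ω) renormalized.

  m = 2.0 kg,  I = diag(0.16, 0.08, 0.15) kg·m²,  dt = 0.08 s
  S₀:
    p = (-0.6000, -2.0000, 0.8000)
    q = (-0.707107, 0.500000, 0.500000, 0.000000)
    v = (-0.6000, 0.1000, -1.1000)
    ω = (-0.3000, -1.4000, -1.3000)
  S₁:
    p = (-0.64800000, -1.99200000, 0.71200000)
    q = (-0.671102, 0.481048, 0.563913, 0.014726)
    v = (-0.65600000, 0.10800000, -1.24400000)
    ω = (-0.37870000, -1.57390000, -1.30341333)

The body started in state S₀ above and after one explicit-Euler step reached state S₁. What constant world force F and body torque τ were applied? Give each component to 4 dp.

F = (-1.4000, 0.2000, -3.6000)
τ = (-0.0300, -0.1700, -0.0400)

Δv = v₁−v₀ = (-0.05600000, 0.00800000, -0.14400000)
applied force F = (-1.4000, 0.2000, -3.6000)
ω₁ − ω₀ = (-0.07870000, -0.17390000, -0.00341333)
gyro term ω₀×Iω₀ = (0.1274, 0.0039, -0.0336)
I·α + gyro = (-0.0300, -0.1700, -0.0400)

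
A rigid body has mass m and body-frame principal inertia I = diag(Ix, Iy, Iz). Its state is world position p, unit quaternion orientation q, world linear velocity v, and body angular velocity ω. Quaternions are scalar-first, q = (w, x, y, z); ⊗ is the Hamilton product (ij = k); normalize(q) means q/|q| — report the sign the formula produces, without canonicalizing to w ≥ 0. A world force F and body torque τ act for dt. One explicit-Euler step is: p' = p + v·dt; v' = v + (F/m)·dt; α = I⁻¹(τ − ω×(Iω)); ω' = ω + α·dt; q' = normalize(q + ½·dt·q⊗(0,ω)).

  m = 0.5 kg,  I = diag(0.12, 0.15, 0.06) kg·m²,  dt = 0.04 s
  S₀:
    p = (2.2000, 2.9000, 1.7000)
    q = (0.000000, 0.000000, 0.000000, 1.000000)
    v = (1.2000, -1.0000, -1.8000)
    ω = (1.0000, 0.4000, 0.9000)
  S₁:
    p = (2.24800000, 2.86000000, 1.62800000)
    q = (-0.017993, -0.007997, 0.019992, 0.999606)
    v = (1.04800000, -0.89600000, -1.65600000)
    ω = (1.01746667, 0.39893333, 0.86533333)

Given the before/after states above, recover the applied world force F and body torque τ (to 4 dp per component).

F = (-1.9000, 1.3000, 1.8000)
τ = (0.0200, 0.0500, -0.0400)

Δv = v₁−v₀ = (-0.15200000, 0.10400000, 0.14400000)
m·(v₁−v₀)/dt = (-1.9000, 1.3000, 1.8000)
rate change Δω = (0.01746667, -0.00106667, -0.03466667)
τ = I·(Δω/dt) + ω₀×(Iω₀) = (0.0200, 0.0500, -0.0400)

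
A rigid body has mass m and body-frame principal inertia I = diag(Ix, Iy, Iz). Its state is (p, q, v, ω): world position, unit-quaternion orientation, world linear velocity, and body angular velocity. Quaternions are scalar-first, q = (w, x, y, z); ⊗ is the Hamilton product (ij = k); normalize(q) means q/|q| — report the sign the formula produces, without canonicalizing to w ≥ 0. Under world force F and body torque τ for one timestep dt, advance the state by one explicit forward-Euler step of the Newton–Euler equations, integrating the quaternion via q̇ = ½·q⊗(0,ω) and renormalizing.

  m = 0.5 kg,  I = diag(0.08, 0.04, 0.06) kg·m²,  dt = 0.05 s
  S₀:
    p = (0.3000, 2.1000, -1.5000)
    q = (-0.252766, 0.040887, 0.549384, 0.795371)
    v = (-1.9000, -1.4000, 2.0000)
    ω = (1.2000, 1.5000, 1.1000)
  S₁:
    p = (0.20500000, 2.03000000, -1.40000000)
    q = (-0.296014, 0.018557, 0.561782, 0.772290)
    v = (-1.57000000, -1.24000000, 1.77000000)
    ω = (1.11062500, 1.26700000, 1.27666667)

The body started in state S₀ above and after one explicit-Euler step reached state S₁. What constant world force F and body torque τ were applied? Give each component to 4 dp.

rate change Δω = (-0.08937500, -0.23300000, 0.17666667)
precession coupling = (0.0330, 0.0264, -0.0720)
applied torque τ = (-0.1100, -0.1600, 0.1400)
velocity change Δv = (0.33000000, 0.16000000, -0.23000000)
F = m·Δv/dt = (3.3000, 1.6000, -2.3000)

F = (3.3000, 1.6000, -2.3000)
τ = (-0.1100, -0.1600, 0.1400)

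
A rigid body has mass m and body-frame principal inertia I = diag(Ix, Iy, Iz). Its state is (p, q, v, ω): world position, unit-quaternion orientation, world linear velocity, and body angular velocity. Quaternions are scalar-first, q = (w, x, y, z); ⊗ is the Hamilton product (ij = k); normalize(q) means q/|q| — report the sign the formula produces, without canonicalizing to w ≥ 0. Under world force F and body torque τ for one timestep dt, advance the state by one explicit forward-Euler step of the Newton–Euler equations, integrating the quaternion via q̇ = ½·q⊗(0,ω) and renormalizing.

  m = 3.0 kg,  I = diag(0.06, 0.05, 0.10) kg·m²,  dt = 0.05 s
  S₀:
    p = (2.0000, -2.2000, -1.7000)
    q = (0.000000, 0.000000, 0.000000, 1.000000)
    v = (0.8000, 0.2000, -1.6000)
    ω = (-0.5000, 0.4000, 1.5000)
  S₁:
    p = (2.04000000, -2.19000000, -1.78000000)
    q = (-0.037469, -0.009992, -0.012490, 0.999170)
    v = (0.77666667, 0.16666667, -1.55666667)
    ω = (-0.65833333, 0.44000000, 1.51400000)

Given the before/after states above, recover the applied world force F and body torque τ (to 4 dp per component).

ω₁ − ω₀ = (-0.15833333, 0.04000000, 0.01400000)
gyro term ω₀×Iω₀ = (0.0300, 0.0300, 0.0020)
I·α + gyro = (-0.1600, 0.0700, 0.0300)
velocity change Δv = (-0.02333333, -0.03333333, 0.04333333)
applied force F = (-1.4000, -2.0000, 2.6000)

F = (-1.4000, -2.0000, 2.6000)
τ = (-0.1600, 0.0700, 0.0300)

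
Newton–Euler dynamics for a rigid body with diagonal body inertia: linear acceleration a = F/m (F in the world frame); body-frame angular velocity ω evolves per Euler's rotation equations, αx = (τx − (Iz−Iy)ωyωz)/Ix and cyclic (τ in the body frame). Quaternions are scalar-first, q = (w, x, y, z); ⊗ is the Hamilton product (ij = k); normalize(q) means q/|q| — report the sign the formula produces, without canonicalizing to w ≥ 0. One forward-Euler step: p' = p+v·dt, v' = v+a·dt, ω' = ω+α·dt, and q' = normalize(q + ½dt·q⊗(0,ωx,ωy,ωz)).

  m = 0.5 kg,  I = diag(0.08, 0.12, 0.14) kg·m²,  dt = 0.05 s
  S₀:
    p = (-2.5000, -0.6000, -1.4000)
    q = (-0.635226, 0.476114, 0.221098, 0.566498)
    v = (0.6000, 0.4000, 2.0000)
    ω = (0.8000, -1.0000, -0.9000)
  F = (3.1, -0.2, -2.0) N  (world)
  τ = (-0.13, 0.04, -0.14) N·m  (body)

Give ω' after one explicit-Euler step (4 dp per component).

ω' = (0.7075, -1.0013, -0.9386)

precession coupling ω×(Iω) = (0.0180, 0.0432, -0.0320)
(τ − ω×Iω)/I = (-1.8500, -0.0267, -0.7714)
ω + α·dt = (0.7075, -1.0013, -0.9386)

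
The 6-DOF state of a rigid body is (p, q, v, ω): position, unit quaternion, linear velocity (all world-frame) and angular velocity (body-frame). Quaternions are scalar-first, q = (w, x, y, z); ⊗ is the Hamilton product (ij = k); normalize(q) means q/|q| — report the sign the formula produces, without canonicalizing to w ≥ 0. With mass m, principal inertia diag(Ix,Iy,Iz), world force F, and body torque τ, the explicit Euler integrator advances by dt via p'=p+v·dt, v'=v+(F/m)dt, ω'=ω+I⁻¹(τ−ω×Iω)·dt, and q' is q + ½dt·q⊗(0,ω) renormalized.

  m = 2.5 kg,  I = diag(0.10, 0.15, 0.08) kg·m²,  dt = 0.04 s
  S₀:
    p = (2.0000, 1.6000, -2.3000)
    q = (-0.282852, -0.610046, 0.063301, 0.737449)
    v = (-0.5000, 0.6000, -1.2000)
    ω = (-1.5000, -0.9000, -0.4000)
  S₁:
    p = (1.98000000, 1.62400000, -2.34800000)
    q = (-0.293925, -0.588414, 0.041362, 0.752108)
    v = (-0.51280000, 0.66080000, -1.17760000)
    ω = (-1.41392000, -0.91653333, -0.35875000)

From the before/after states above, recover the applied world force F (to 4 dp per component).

Δv = v₁−v₀ = (-0.01280000, 0.06080000, 0.02240000)
applied force F = (-0.8000, 3.8000, 1.4000)

F = (-0.8000, 3.8000, 1.4000)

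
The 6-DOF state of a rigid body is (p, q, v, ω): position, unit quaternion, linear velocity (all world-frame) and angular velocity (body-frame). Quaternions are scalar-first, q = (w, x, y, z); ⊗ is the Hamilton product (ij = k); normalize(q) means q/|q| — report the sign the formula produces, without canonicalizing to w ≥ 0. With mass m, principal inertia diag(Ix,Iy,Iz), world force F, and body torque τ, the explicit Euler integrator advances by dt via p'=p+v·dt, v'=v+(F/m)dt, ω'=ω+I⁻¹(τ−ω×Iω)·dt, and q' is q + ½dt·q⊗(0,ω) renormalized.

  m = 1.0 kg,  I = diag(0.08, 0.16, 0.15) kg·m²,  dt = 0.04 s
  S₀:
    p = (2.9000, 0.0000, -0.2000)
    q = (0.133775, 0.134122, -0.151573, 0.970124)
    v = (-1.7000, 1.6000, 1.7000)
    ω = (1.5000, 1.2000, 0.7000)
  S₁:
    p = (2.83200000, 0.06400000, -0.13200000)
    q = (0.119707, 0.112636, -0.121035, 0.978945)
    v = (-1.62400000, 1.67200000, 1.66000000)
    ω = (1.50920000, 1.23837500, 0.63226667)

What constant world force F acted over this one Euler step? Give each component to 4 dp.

velocity change Δv = (0.07600000, 0.07200000, -0.04000000)
applied force F = (1.9000, 1.8000, -1.0000)

F = (1.9000, 1.8000, -1.0000)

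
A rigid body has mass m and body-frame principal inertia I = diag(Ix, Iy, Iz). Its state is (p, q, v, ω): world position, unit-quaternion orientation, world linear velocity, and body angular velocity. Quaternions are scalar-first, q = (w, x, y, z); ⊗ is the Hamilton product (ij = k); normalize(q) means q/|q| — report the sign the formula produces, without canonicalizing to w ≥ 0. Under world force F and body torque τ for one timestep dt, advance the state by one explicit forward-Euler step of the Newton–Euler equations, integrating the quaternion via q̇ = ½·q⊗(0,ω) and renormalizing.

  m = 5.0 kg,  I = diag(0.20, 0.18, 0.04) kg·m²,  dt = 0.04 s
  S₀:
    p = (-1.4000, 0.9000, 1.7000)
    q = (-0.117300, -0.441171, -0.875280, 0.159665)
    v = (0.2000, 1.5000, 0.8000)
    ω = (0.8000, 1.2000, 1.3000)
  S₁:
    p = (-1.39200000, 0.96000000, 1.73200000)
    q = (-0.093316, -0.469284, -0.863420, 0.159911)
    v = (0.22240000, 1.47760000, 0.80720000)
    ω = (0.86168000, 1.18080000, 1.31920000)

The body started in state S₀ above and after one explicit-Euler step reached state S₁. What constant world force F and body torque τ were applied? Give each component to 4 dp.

F = (2.8000, -2.8000, 0.9000)
τ = (0.0900, 0.0800, 0.0000)

v₁ − v₀ = (0.02240000, -0.02240000, 0.00720000)
m·(v₁−v₀)/dt = (2.8000, -2.8000, 0.9000)
ω₁ − ω₀ = (0.06168000, -0.01920000, 0.01920000)
τ = I·(Δω/dt) + ω₀×(Iω₀) = (0.0900, 0.0800, 0.0000)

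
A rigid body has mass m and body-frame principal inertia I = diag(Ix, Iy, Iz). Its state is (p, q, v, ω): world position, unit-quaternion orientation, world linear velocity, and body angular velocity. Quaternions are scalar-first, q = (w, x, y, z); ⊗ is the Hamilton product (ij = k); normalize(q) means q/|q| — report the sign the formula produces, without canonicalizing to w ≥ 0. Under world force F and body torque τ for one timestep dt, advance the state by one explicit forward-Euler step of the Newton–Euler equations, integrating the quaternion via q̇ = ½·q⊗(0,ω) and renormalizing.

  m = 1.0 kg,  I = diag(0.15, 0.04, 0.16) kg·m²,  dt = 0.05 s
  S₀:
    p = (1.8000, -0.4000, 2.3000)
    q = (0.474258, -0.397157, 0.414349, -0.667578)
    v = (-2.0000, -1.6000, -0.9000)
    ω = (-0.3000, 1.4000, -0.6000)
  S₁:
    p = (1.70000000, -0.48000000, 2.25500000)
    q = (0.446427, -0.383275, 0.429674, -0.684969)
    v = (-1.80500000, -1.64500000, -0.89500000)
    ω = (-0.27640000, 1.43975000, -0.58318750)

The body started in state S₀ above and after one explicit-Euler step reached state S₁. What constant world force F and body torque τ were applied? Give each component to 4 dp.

F = (3.9000, -0.9000, 0.1000)
τ = (-0.0300, 0.0300, 0.1000)

rate change Δω = (0.02360000, 0.03975000, 0.01681250)
τ = I·(Δω/dt) + ω₀×(Iω₀) = (-0.0300, 0.0300, 0.1000)
v₁ − v₀ = (0.19500000, -0.04500000, 0.00500000)
F = m·Δv/dt = (3.9000, -0.9000, 0.1000)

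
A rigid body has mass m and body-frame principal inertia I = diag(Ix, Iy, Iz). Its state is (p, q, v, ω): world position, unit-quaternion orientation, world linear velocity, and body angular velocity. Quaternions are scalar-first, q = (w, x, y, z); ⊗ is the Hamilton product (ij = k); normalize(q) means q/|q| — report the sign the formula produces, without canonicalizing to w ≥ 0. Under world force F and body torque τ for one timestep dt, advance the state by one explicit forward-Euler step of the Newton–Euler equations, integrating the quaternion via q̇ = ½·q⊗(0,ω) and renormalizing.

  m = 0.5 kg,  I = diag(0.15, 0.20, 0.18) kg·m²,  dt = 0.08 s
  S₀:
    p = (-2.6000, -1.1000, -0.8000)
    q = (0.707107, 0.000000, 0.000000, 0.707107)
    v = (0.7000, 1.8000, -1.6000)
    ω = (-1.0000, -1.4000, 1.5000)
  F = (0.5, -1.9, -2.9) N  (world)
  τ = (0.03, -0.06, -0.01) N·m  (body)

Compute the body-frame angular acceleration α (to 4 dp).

α = (-0.0800, -0.5250, -0.4444)

ω×(Iω) gyroscopic = (0.0420, 0.0450, 0.0700)
angular accel α = (-0.0800, -0.5250, -0.4444)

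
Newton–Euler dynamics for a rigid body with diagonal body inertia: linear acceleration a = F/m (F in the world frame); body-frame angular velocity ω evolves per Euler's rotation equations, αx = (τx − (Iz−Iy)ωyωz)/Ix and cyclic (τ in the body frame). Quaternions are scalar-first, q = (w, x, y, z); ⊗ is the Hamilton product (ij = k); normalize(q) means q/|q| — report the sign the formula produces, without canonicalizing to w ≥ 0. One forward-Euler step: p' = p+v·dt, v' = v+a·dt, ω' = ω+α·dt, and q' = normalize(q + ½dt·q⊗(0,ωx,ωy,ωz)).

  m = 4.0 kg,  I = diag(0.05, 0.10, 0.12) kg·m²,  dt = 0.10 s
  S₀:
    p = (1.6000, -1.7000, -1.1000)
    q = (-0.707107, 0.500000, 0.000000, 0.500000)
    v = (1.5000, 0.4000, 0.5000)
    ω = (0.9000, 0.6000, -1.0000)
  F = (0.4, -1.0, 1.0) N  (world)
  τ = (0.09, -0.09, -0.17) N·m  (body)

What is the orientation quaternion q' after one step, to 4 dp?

q' = (-0.7027, 0.4520, 0.0262, 0.5489)

Hamilton product q⊗(0,ω) = (0.0500000, -0.9363963, 0.5257358, 1.0071070)
q' = normalize(q + ½dt·q⊗(0,ω)) = (-0.7027, 0.4520, 0.0262, 0.5489)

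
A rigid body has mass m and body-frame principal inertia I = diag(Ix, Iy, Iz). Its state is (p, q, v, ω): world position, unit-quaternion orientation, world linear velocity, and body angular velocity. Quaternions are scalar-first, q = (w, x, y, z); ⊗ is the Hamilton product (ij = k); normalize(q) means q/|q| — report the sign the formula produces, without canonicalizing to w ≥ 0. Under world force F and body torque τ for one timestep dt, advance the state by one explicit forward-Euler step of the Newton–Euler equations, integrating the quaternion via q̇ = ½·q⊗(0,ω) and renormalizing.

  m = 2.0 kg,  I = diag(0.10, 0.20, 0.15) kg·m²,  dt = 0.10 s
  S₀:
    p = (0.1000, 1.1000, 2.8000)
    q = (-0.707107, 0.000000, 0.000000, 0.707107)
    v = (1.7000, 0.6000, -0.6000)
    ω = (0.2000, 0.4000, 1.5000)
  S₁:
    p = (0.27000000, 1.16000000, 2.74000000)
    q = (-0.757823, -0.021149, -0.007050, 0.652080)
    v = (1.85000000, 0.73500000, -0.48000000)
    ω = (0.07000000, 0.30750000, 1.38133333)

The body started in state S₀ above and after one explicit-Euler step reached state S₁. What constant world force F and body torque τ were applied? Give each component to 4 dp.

velocity change Δv = (0.15000000, 0.13500000, 0.12000000)
applied force F = (3.0000, 2.7000, 2.4000)
ω₁ − ω₀ = (-0.13000000, -0.09250000, -0.11866667)
ω₀×(Iω₀) = (-0.0300, -0.0150, 0.0080)
applied torque τ = (-0.1600, -0.2000, -0.1700)

F = (3.0000, 2.7000, 2.4000)
τ = (-0.1600, -0.2000, -0.1700)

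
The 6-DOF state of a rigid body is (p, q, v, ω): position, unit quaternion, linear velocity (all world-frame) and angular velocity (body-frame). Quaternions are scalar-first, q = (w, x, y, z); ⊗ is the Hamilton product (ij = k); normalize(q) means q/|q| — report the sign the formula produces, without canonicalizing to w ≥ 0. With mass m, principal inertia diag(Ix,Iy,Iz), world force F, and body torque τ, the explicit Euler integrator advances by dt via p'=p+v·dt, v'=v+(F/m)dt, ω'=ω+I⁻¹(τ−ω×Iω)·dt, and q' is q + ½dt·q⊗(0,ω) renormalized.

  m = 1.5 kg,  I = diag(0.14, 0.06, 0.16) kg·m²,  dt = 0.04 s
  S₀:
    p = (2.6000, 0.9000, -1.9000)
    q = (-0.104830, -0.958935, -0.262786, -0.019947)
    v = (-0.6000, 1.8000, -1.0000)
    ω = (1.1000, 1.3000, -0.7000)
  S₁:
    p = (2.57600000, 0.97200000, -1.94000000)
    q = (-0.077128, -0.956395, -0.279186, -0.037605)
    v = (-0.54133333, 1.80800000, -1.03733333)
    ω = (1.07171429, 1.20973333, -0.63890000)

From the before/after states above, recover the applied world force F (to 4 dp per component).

v₁ − v₀ = (0.05866667, 0.00800000, -0.03733333)
m·(v₁−v₀)/dt = (2.2000, 0.3000, -1.4000)

F = (2.2000, 0.3000, -1.4000)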